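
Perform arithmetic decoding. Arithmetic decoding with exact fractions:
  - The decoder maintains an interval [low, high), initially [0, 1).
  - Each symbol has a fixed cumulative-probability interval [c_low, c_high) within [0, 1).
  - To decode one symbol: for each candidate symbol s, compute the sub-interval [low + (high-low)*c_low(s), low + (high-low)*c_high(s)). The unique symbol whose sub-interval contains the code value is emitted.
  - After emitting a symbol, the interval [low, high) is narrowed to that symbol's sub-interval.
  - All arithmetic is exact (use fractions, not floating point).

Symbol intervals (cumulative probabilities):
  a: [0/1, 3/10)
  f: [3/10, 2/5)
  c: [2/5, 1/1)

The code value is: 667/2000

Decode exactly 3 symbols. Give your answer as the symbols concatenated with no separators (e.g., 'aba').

Step 1: interval [0/1, 1/1), width = 1/1 - 0/1 = 1/1
  'a': [0/1 + 1/1*0/1, 0/1 + 1/1*3/10) = [0/1, 3/10)
  'f': [0/1 + 1/1*3/10, 0/1 + 1/1*2/5) = [3/10, 2/5) <- contains code 667/2000
  'c': [0/1 + 1/1*2/5, 0/1 + 1/1*1/1) = [2/5, 1/1)
  emit 'f', narrow to [3/10, 2/5)
Step 2: interval [3/10, 2/5), width = 2/5 - 3/10 = 1/10
  'a': [3/10 + 1/10*0/1, 3/10 + 1/10*3/10) = [3/10, 33/100)
  'f': [3/10 + 1/10*3/10, 3/10 + 1/10*2/5) = [33/100, 17/50) <- contains code 667/2000
  'c': [3/10 + 1/10*2/5, 3/10 + 1/10*1/1) = [17/50, 2/5)
  emit 'f', narrow to [33/100, 17/50)
Step 3: interval [33/100, 17/50), width = 17/50 - 33/100 = 1/100
  'a': [33/100 + 1/100*0/1, 33/100 + 1/100*3/10) = [33/100, 333/1000)
  'f': [33/100 + 1/100*3/10, 33/100 + 1/100*2/5) = [333/1000, 167/500) <- contains code 667/2000
  'c': [33/100 + 1/100*2/5, 33/100 + 1/100*1/1) = [167/500, 17/50)
  emit 'f', narrow to [333/1000, 167/500)

Answer: fff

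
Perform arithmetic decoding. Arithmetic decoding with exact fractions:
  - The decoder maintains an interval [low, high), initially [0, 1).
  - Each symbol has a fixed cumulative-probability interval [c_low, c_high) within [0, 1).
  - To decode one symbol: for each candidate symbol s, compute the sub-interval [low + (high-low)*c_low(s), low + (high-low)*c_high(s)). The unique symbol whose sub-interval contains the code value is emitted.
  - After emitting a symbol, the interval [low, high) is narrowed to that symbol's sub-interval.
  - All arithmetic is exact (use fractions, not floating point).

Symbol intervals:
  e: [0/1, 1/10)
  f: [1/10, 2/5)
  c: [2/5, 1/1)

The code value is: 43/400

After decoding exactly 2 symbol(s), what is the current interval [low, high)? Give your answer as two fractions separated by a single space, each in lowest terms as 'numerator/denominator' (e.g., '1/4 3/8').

Answer: 1/10 13/100

Derivation:
Step 1: interval [0/1, 1/1), width = 1/1 - 0/1 = 1/1
  'e': [0/1 + 1/1*0/1, 0/1 + 1/1*1/10) = [0/1, 1/10)
  'f': [0/1 + 1/1*1/10, 0/1 + 1/1*2/5) = [1/10, 2/5) <- contains code 43/400
  'c': [0/1 + 1/1*2/5, 0/1 + 1/1*1/1) = [2/5, 1/1)
  emit 'f', narrow to [1/10, 2/5)
Step 2: interval [1/10, 2/5), width = 2/5 - 1/10 = 3/10
  'e': [1/10 + 3/10*0/1, 1/10 + 3/10*1/10) = [1/10, 13/100) <- contains code 43/400
  'f': [1/10 + 3/10*1/10, 1/10 + 3/10*2/5) = [13/100, 11/50)
  'c': [1/10 + 3/10*2/5, 1/10 + 3/10*1/1) = [11/50, 2/5)
  emit 'e', narrow to [1/10, 13/100)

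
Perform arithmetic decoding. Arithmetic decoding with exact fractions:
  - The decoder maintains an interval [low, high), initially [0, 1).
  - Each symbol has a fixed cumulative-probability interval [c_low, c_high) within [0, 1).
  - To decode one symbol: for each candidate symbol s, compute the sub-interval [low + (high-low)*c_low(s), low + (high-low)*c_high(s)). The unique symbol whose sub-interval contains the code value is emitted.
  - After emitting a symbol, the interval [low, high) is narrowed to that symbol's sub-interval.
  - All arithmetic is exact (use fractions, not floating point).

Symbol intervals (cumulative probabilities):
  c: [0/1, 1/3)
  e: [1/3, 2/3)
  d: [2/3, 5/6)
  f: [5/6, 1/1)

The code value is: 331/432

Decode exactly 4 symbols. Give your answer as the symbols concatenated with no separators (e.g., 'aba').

Answer: dedd

Derivation:
Step 1: interval [0/1, 1/1), width = 1/1 - 0/1 = 1/1
  'c': [0/1 + 1/1*0/1, 0/1 + 1/1*1/3) = [0/1, 1/3)
  'e': [0/1 + 1/1*1/3, 0/1 + 1/1*2/3) = [1/3, 2/3)
  'd': [0/1 + 1/1*2/3, 0/1 + 1/1*5/6) = [2/3, 5/6) <- contains code 331/432
  'f': [0/1 + 1/1*5/6, 0/1 + 1/1*1/1) = [5/6, 1/1)
  emit 'd', narrow to [2/3, 5/6)
Step 2: interval [2/3, 5/6), width = 5/6 - 2/3 = 1/6
  'c': [2/3 + 1/6*0/1, 2/3 + 1/6*1/3) = [2/3, 13/18)
  'e': [2/3 + 1/6*1/3, 2/3 + 1/6*2/3) = [13/18, 7/9) <- contains code 331/432
  'd': [2/3 + 1/6*2/3, 2/3 + 1/6*5/6) = [7/9, 29/36)
  'f': [2/3 + 1/6*5/6, 2/3 + 1/6*1/1) = [29/36, 5/6)
  emit 'e', narrow to [13/18, 7/9)
Step 3: interval [13/18, 7/9), width = 7/9 - 13/18 = 1/18
  'c': [13/18 + 1/18*0/1, 13/18 + 1/18*1/3) = [13/18, 20/27)
  'e': [13/18 + 1/18*1/3, 13/18 + 1/18*2/3) = [20/27, 41/54)
  'd': [13/18 + 1/18*2/3, 13/18 + 1/18*5/6) = [41/54, 83/108) <- contains code 331/432
  'f': [13/18 + 1/18*5/6, 13/18 + 1/18*1/1) = [83/108, 7/9)
  emit 'd', narrow to [41/54, 83/108)
Step 4: interval [41/54, 83/108), width = 83/108 - 41/54 = 1/108
  'c': [41/54 + 1/108*0/1, 41/54 + 1/108*1/3) = [41/54, 247/324)
  'e': [41/54 + 1/108*1/3, 41/54 + 1/108*2/3) = [247/324, 62/81)
  'd': [41/54 + 1/108*2/3, 41/54 + 1/108*5/6) = [62/81, 497/648) <- contains code 331/432
  'f': [41/54 + 1/108*5/6, 41/54 + 1/108*1/1) = [497/648, 83/108)
  emit 'd', narrow to [62/81, 497/648)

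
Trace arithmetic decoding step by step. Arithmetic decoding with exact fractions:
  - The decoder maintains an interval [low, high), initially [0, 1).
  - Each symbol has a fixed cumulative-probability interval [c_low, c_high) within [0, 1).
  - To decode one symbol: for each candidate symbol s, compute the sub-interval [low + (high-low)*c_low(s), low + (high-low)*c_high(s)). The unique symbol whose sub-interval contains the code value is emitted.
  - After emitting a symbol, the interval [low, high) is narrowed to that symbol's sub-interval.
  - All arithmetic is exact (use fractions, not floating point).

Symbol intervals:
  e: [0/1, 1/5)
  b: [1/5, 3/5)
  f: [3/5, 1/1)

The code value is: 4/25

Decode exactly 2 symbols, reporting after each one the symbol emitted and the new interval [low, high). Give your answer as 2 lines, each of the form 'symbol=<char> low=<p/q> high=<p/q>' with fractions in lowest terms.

Step 1: interval [0/1, 1/1), width = 1/1 - 0/1 = 1/1
  'e': [0/1 + 1/1*0/1, 0/1 + 1/1*1/5) = [0/1, 1/5) <- contains code 4/25
  'b': [0/1 + 1/1*1/5, 0/1 + 1/1*3/5) = [1/5, 3/5)
  'f': [0/1 + 1/1*3/5, 0/1 + 1/1*1/1) = [3/5, 1/1)
  emit 'e', narrow to [0/1, 1/5)
Step 2: interval [0/1, 1/5), width = 1/5 - 0/1 = 1/5
  'e': [0/1 + 1/5*0/1, 0/1 + 1/5*1/5) = [0/1, 1/25)
  'b': [0/1 + 1/5*1/5, 0/1 + 1/5*3/5) = [1/25, 3/25)
  'f': [0/1 + 1/5*3/5, 0/1 + 1/5*1/1) = [3/25, 1/5) <- contains code 4/25
  emit 'f', narrow to [3/25, 1/5)

Answer: symbol=e low=0/1 high=1/5
symbol=f low=3/25 high=1/5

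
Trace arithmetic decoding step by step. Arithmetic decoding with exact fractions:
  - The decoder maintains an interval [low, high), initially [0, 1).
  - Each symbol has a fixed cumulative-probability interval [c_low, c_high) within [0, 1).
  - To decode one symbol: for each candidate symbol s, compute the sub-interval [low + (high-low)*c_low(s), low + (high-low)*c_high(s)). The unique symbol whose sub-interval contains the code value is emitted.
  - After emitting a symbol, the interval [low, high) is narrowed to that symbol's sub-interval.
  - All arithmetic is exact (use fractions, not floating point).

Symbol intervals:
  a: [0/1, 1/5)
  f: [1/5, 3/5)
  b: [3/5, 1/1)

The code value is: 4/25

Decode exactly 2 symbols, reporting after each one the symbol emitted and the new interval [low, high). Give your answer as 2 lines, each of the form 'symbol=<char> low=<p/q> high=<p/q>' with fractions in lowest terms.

Step 1: interval [0/1, 1/1), width = 1/1 - 0/1 = 1/1
  'a': [0/1 + 1/1*0/1, 0/1 + 1/1*1/5) = [0/1, 1/5) <- contains code 4/25
  'f': [0/1 + 1/1*1/5, 0/1 + 1/1*3/5) = [1/5, 3/5)
  'b': [0/1 + 1/1*3/5, 0/1 + 1/1*1/1) = [3/5, 1/1)
  emit 'a', narrow to [0/1, 1/5)
Step 2: interval [0/1, 1/5), width = 1/5 - 0/1 = 1/5
  'a': [0/1 + 1/5*0/1, 0/1 + 1/5*1/5) = [0/1, 1/25)
  'f': [0/1 + 1/5*1/5, 0/1 + 1/5*3/5) = [1/25, 3/25)
  'b': [0/1 + 1/5*3/5, 0/1 + 1/5*1/1) = [3/25, 1/5) <- contains code 4/25
  emit 'b', narrow to [3/25, 1/5)

Answer: symbol=a low=0/1 high=1/5
symbol=b low=3/25 high=1/5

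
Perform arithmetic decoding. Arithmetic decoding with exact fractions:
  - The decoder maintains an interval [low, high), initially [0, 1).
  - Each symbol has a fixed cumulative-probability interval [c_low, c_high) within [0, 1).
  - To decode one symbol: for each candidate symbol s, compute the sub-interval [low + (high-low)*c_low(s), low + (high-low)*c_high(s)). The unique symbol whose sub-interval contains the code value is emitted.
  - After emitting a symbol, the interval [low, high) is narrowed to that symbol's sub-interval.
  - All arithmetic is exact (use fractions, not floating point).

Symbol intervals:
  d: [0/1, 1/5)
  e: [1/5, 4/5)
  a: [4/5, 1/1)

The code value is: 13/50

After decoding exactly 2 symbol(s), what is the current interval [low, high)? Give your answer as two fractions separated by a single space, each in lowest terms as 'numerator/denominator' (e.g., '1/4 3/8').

Step 1: interval [0/1, 1/1), width = 1/1 - 0/1 = 1/1
  'd': [0/1 + 1/1*0/1, 0/1 + 1/1*1/5) = [0/1, 1/5)
  'e': [0/1 + 1/1*1/5, 0/1 + 1/1*4/5) = [1/5, 4/5) <- contains code 13/50
  'a': [0/1 + 1/1*4/5, 0/1 + 1/1*1/1) = [4/5, 1/1)
  emit 'e', narrow to [1/5, 4/5)
Step 2: interval [1/5, 4/5), width = 4/5 - 1/5 = 3/5
  'd': [1/5 + 3/5*0/1, 1/5 + 3/5*1/5) = [1/5, 8/25) <- contains code 13/50
  'e': [1/5 + 3/5*1/5, 1/5 + 3/5*4/5) = [8/25, 17/25)
  'a': [1/5 + 3/5*4/5, 1/5 + 3/5*1/1) = [17/25, 4/5)
  emit 'd', narrow to [1/5, 8/25)

Answer: 1/5 8/25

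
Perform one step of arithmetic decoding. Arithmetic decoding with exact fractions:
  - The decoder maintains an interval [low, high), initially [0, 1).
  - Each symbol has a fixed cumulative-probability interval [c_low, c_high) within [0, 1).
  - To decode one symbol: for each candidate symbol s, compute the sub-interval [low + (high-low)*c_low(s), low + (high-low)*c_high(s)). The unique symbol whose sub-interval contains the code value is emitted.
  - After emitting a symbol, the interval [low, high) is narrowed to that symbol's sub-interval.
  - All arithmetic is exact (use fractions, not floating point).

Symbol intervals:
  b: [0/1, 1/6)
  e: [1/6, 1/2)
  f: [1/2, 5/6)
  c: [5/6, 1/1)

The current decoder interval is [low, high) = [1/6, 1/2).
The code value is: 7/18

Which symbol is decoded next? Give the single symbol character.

Interval width = high − low = 1/2 − 1/6 = 1/3
Scaled code = (code − low) / width = (7/18 − 1/6) / 1/3 = 2/3
  b: [0/1, 1/6) 
  e: [1/6, 1/2) 
  f: [1/2, 5/6) ← scaled code falls here ✓
  c: [5/6, 1/1) 

Answer: f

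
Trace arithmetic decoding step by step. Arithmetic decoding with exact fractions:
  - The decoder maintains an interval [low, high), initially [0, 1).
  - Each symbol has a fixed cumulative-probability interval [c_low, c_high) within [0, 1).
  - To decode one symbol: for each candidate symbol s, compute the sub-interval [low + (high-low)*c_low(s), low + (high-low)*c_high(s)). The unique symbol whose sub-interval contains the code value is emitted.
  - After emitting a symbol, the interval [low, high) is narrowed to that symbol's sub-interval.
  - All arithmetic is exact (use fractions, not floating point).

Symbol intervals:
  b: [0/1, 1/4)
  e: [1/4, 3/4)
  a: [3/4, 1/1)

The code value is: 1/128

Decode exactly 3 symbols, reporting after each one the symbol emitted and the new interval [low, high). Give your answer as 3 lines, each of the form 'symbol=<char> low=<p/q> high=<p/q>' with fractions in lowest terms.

Step 1: interval [0/1, 1/1), width = 1/1 - 0/1 = 1/1
  'b': [0/1 + 1/1*0/1, 0/1 + 1/1*1/4) = [0/1, 1/4) <- contains code 1/128
  'e': [0/1 + 1/1*1/4, 0/1 + 1/1*3/4) = [1/4, 3/4)
  'a': [0/1 + 1/1*3/4, 0/1 + 1/1*1/1) = [3/4, 1/1)
  emit 'b', narrow to [0/1, 1/4)
Step 2: interval [0/1, 1/4), width = 1/4 - 0/1 = 1/4
  'b': [0/1 + 1/4*0/1, 0/1 + 1/4*1/4) = [0/1, 1/16) <- contains code 1/128
  'e': [0/1 + 1/4*1/4, 0/1 + 1/4*3/4) = [1/16, 3/16)
  'a': [0/1 + 1/4*3/4, 0/1 + 1/4*1/1) = [3/16, 1/4)
  emit 'b', narrow to [0/1, 1/16)
Step 3: interval [0/1, 1/16), width = 1/16 - 0/1 = 1/16
  'b': [0/1 + 1/16*0/1, 0/1 + 1/16*1/4) = [0/1, 1/64) <- contains code 1/128
  'e': [0/1 + 1/16*1/4, 0/1 + 1/16*3/4) = [1/64, 3/64)
  'a': [0/1 + 1/16*3/4, 0/1 + 1/16*1/1) = [3/64, 1/16)
  emit 'b', narrow to [0/1, 1/64)

Answer: symbol=b low=0/1 high=1/4
symbol=b low=0/1 high=1/16
symbol=b low=0/1 high=1/64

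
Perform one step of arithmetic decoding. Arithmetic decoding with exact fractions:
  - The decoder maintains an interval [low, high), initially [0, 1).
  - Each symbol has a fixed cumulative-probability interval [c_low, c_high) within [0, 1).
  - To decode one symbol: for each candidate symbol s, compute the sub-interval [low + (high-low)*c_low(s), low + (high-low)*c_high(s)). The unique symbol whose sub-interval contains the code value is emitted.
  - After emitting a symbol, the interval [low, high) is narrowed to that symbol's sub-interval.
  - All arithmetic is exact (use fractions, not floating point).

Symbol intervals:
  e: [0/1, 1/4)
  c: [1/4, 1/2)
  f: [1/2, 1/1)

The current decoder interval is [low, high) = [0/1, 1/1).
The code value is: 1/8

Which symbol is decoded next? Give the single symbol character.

Answer: e

Derivation:
Interval width = high − low = 1/1 − 0/1 = 1/1
Scaled code = (code − low) / width = (1/8 − 0/1) / 1/1 = 1/8
  e: [0/1, 1/4) ← scaled code falls here ✓
  c: [1/4, 1/2) 
  f: [1/2, 1/1) 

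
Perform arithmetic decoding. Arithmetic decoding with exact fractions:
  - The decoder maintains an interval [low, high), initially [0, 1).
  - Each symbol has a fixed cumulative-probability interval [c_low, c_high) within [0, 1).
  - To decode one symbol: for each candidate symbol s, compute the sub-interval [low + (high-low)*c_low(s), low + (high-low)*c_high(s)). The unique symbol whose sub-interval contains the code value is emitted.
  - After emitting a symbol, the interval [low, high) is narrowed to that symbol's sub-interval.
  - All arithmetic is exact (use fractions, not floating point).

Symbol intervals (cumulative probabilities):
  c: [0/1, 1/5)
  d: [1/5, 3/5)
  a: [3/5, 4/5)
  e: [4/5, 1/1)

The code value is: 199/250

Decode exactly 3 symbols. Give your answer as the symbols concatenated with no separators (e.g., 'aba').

Step 1: interval [0/1, 1/1), width = 1/1 - 0/1 = 1/1
  'c': [0/1 + 1/1*0/1, 0/1 + 1/1*1/5) = [0/1, 1/5)
  'd': [0/1 + 1/1*1/5, 0/1 + 1/1*3/5) = [1/5, 3/5)
  'a': [0/1 + 1/1*3/5, 0/1 + 1/1*4/5) = [3/5, 4/5) <- contains code 199/250
  'e': [0/1 + 1/1*4/5, 0/1 + 1/1*1/1) = [4/5, 1/1)
  emit 'a', narrow to [3/5, 4/5)
Step 2: interval [3/5, 4/5), width = 4/5 - 3/5 = 1/5
  'c': [3/5 + 1/5*0/1, 3/5 + 1/5*1/5) = [3/5, 16/25)
  'd': [3/5 + 1/5*1/5, 3/5 + 1/5*3/5) = [16/25, 18/25)
  'a': [3/5 + 1/5*3/5, 3/5 + 1/5*4/5) = [18/25, 19/25)
  'e': [3/5 + 1/5*4/5, 3/5 + 1/5*1/1) = [19/25, 4/5) <- contains code 199/250
  emit 'e', narrow to [19/25, 4/5)
Step 3: interval [19/25, 4/5), width = 4/5 - 19/25 = 1/25
  'c': [19/25 + 1/25*0/1, 19/25 + 1/25*1/5) = [19/25, 96/125)
  'd': [19/25 + 1/25*1/5, 19/25 + 1/25*3/5) = [96/125, 98/125)
  'a': [19/25 + 1/25*3/5, 19/25 + 1/25*4/5) = [98/125, 99/125)
  'e': [19/25 + 1/25*4/5, 19/25 + 1/25*1/1) = [99/125, 4/5) <- contains code 199/250
  emit 'e', narrow to [99/125, 4/5)

Answer: aee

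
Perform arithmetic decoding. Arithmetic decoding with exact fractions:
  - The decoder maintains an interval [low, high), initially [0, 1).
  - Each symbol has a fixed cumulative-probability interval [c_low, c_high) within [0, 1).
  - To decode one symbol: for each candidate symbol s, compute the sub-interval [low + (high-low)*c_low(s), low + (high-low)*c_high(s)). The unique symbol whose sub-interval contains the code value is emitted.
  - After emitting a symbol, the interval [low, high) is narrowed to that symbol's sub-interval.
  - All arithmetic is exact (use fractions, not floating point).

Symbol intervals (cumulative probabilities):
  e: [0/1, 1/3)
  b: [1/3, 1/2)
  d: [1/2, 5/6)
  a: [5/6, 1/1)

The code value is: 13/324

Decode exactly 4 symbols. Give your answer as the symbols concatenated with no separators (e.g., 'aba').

Step 1: interval [0/1, 1/1), width = 1/1 - 0/1 = 1/1
  'e': [0/1 + 1/1*0/1, 0/1 + 1/1*1/3) = [0/1, 1/3) <- contains code 13/324
  'b': [0/1 + 1/1*1/3, 0/1 + 1/1*1/2) = [1/3, 1/2)
  'd': [0/1 + 1/1*1/2, 0/1 + 1/1*5/6) = [1/2, 5/6)
  'a': [0/1 + 1/1*5/6, 0/1 + 1/1*1/1) = [5/6, 1/1)
  emit 'e', narrow to [0/1, 1/3)
Step 2: interval [0/1, 1/3), width = 1/3 - 0/1 = 1/3
  'e': [0/1 + 1/3*0/1, 0/1 + 1/3*1/3) = [0/1, 1/9) <- contains code 13/324
  'b': [0/1 + 1/3*1/3, 0/1 + 1/3*1/2) = [1/9, 1/6)
  'd': [0/1 + 1/3*1/2, 0/1 + 1/3*5/6) = [1/6, 5/18)
  'a': [0/1 + 1/3*5/6, 0/1 + 1/3*1/1) = [5/18, 1/3)
  emit 'e', narrow to [0/1, 1/9)
Step 3: interval [0/1, 1/9), width = 1/9 - 0/1 = 1/9
  'e': [0/1 + 1/9*0/1, 0/1 + 1/9*1/3) = [0/1, 1/27)
  'b': [0/1 + 1/9*1/3, 0/1 + 1/9*1/2) = [1/27, 1/18) <- contains code 13/324
  'd': [0/1 + 1/9*1/2, 0/1 + 1/9*5/6) = [1/18, 5/54)
  'a': [0/1 + 1/9*5/6, 0/1 + 1/9*1/1) = [5/54, 1/9)
  emit 'b', narrow to [1/27, 1/18)
Step 4: interval [1/27, 1/18), width = 1/18 - 1/27 = 1/54
  'e': [1/27 + 1/54*0/1, 1/27 + 1/54*1/3) = [1/27, 7/162) <- contains code 13/324
  'b': [1/27 + 1/54*1/3, 1/27 + 1/54*1/2) = [7/162, 5/108)
  'd': [1/27 + 1/54*1/2, 1/27 + 1/54*5/6) = [5/108, 17/324)
  'a': [1/27 + 1/54*5/6, 1/27 + 1/54*1/1) = [17/324, 1/18)
  emit 'e', narrow to [1/27, 7/162)

Answer: eebe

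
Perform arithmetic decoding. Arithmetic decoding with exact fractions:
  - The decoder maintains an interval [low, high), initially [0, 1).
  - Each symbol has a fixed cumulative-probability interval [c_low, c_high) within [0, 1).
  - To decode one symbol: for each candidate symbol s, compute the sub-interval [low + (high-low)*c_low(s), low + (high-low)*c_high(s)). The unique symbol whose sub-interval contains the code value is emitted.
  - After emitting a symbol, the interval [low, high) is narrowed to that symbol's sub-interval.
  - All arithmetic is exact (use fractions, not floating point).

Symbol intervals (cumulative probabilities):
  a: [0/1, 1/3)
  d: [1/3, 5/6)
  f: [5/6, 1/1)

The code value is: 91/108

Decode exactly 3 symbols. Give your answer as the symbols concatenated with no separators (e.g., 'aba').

Answer: faa

Derivation:
Step 1: interval [0/1, 1/1), width = 1/1 - 0/1 = 1/1
  'a': [0/1 + 1/1*0/1, 0/1 + 1/1*1/3) = [0/1, 1/3)
  'd': [0/1 + 1/1*1/3, 0/1 + 1/1*5/6) = [1/3, 5/6)
  'f': [0/1 + 1/1*5/6, 0/1 + 1/1*1/1) = [5/6, 1/1) <- contains code 91/108
  emit 'f', narrow to [5/6, 1/1)
Step 2: interval [5/6, 1/1), width = 1/1 - 5/6 = 1/6
  'a': [5/6 + 1/6*0/1, 5/6 + 1/6*1/3) = [5/6, 8/9) <- contains code 91/108
  'd': [5/6 + 1/6*1/3, 5/6 + 1/6*5/6) = [8/9, 35/36)
  'f': [5/6 + 1/6*5/6, 5/6 + 1/6*1/1) = [35/36, 1/1)
  emit 'a', narrow to [5/6, 8/9)
Step 3: interval [5/6, 8/9), width = 8/9 - 5/6 = 1/18
  'a': [5/6 + 1/18*0/1, 5/6 + 1/18*1/3) = [5/6, 23/27) <- contains code 91/108
  'd': [5/6 + 1/18*1/3, 5/6 + 1/18*5/6) = [23/27, 95/108)
  'f': [5/6 + 1/18*5/6, 5/6 + 1/18*1/1) = [95/108, 8/9)
  emit 'a', narrow to [5/6, 23/27)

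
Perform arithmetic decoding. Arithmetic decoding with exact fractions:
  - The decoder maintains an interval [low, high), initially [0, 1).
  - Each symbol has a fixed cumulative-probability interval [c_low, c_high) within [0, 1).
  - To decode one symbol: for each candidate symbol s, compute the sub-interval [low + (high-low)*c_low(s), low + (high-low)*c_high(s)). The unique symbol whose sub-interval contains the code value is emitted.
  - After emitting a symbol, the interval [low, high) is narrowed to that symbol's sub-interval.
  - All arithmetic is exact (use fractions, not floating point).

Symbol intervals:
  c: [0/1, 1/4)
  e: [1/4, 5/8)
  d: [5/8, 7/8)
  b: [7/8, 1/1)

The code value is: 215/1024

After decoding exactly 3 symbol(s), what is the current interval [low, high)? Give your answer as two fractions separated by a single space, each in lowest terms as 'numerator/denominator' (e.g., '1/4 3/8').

Answer: 25/128 27/128

Derivation:
Step 1: interval [0/1, 1/1), width = 1/1 - 0/1 = 1/1
  'c': [0/1 + 1/1*0/1, 0/1 + 1/1*1/4) = [0/1, 1/4) <- contains code 215/1024
  'e': [0/1 + 1/1*1/4, 0/1 + 1/1*5/8) = [1/4, 5/8)
  'd': [0/1 + 1/1*5/8, 0/1 + 1/1*7/8) = [5/8, 7/8)
  'b': [0/1 + 1/1*7/8, 0/1 + 1/1*1/1) = [7/8, 1/1)
  emit 'c', narrow to [0/1, 1/4)
Step 2: interval [0/1, 1/4), width = 1/4 - 0/1 = 1/4
  'c': [0/1 + 1/4*0/1, 0/1 + 1/4*1/4) = [0/1, 1/16)
  'e': [0/1 + 1/4*1/4, 0/1 + 1/4*5/8) = [1/16, 5/32)
  'd': [0/1 + 1/4*5/8, 0/1 + 1/4*7/8) = [5/32, 7/32) <- contains code 215/1024
  'b': [0/1 + 1/4*7/8, 0/1 + 1/4*1/1) = [7/32, 1/4)
  emit 'd', narrow to [5/32, 7/32)
Step 3: interval [5/32, 7/32), width = 7/32 - 5/32 = 1/16
  'c': [5/32 + 1/16*0/1, 5/32 + 1/16*1/4) = [5/32, 11/64)
  'e': [5/32 + 1/16*1/4, 5/32 + 1/16*5/8) = [11/64, 25/128)
  'd': [5/32 + 1/16*5/8, 5/32 + 1/16*7/8) = [25/128, 27/128) <- contains code 215/1024
  'b': [5/32 + 1/16*7/8, 5/32 + 1/16*1/1) = [27/128, 7/32)
  emit 'd', narrow to [25/128, 27/128)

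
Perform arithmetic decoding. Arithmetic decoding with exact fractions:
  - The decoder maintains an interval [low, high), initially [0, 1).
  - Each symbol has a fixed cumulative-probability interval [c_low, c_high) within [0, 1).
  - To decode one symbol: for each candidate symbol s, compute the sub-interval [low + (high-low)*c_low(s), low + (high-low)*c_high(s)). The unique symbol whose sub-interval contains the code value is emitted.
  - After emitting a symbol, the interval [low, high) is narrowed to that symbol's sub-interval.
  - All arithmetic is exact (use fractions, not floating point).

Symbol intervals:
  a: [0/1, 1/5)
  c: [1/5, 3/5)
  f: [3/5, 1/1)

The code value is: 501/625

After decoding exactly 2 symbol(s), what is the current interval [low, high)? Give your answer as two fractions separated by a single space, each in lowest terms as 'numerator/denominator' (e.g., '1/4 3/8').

Step 1: interval [0/1, 1/1), width = 1/1 - 0/1 = 1/1
  'a': [0/1 + 1/1*0/1, 0/1 + 1/1*1/5) = [0/1, 1/5)
  'c': [0/1 + 1/1*1/5, 0/1 + 1/1*3/5) = [1/5, 3/5)
  'f': [0/1 + 1/1*3/5, 0/1 + 1/1*1/1) = [3/5, 1/1) <- contains code 501/625
  emit 'f', narrow to [3/5, 1/1)
Step 2: interval [3/5, 1/1), width = 1/1 - 3/5 = 2/5
  'a': [3/5 + 2/5*0/1, 3/5 + 2/5*1/5) = [3/5, 17/25)
  'c': [3/5 + 2/5*1/5, 3/5 + 2/5*3/5) = [17/25, 21/25) <- contains code 501/625
  'f': [3/5 + 2/5*3/5, 3/5 + 2/5*1/1) = [21/25, 1/1)
  emit 'c', narrow to [17/25, 21/25)

Answer: 17/25 21/25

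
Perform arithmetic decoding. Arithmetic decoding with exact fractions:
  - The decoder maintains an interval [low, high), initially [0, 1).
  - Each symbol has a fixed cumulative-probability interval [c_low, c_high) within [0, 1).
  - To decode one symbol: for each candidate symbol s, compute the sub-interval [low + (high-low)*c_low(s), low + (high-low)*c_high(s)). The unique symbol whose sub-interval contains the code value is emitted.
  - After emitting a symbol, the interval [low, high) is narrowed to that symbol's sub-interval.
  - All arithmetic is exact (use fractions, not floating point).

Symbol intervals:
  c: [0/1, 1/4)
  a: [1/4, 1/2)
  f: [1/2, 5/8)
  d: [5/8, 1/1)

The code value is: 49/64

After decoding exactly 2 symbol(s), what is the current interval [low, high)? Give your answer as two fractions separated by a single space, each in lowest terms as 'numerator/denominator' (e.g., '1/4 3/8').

Step 1: interval [0/1, 1/1), width = 1/1 - 0/1 = 1/1
  'c': [0/1 + 1/1*0/1, 0/1 + 1/1*1/4) = [0/1, 1/4)
  'a': [0/1 + 1/1*1/4, 0/1 + 1/1*1/2) = [1/4, 1/2)
  'f': [0/1 + 1/1*1/2, 0/1 + 1/1*5/8) = [1/2, 5/8)
  'd': [0/1 + 1/1*5/8, 0/1 + 1/1*1/1) = [5/8, 1/1) <- contains code 49/64
  emit 'd', narrow to [5/8, 1/1)
Step 2: interval [5/8, 1/1), width = 1/1 - 5/8 = 3/8
  'c': [5/8 + 3/8*0/1, 5/8 + 3/8*1/4) = [5/8, 23/32)
  'a': [5/8 + 3/8*1/4, 5/8 + 3/8*1/2) = [23/32, 13/16) <- contains code 49/64
  'f': [5/8 + 3/8*1/2, 5/8 + 3/8*5/8) = [13/16, 55/64)
  'd': [5/8 + 3/8*5/8, 5/8 + 3/8*1/1) = [55/64, 1/1)
  emit 'a', narrow to [23/32, 13/16)

Answer: 23/32 13/16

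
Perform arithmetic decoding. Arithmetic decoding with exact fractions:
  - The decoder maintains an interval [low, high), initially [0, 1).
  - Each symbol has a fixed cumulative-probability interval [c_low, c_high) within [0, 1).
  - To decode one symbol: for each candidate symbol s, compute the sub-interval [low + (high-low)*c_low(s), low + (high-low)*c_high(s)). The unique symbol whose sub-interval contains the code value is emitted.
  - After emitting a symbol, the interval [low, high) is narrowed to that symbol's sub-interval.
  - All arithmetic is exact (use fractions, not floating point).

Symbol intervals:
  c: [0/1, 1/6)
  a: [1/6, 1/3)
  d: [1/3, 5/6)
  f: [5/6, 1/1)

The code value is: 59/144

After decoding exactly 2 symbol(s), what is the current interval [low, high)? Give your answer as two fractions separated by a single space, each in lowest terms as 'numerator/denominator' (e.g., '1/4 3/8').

Answer: 1/3 5/12

Derivation:
Step 1: interval [0/1, 1/1), width = 1/1 - 0/1 = 1/1
  'c': [0/1 + 1/1*0/1, 0/1 + 1/1*1/6) = [0/1, 1/6)
  'a': [0/1 + 1/1*1/6, 0/1 + 1/1*1/3) = [1/6, 1/3)
  'd': [0/1 + 1/1*1/3, 0/1 + 1/1*5/6) = [1/3, 5/6) <- contains code 59/144
  'f': [0/1 + 1/1*5/6, 0/1 + 1/1*1/1) = [5/6, 1/1)
  emit 'd', narrow to [1/3, 5/6)
Step 2: interval [1/3, 5/6), width = 5/6 - 1/3 = 1/2
  'c': [1/3 + 1/2*0/1, 1/3 + 1/2*1/6) = [1/3, 5/12) <- contains code 59/144
  'a': [1/3 + 1/2*1/6, 1/3 + 1/2*1/3) = [5/12, 1/2)
  'd': [1/3 + 1/2*1/3, 1/3 + 1/2*5/6) = [1/2, 3/4)
  'f': [1/3 + 1/2*5/6, 1/3 + 1/2*1/1) = [3/4, 5/6)
  emit 'c', narrow to [1/3, 5/12)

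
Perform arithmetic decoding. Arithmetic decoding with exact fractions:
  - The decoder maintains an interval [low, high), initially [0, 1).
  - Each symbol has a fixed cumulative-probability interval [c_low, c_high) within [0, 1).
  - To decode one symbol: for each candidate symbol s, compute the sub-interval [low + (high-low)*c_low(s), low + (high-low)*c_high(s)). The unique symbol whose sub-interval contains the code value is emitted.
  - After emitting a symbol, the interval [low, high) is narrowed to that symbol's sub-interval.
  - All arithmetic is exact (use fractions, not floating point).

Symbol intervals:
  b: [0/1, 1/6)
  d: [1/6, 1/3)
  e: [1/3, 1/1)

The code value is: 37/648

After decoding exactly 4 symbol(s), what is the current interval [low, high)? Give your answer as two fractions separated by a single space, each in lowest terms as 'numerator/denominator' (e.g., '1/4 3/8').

Step 1: interval [0/1, 1/1), width = 1/1 - 0/1 = 1/1
  'b': [0/1 + 1/1*0/1, 0/1 + 1/1*1/6) = [0/1, 1/6) <- contains code 37/648
  'd': [0/1 + 1/1*1/6, 0/1 + 1/1*1/3) = [1/6, 1/3)
  'e': [0/1 + 1/1*1/3, 0/1 + 1/1*1/1) = [1/3, 1/1)
  emit 'b', narrow to [0/1, 1/6)
Step 2: interval [0/1, 1/6), width = 1/6 - 0/1 = 1/6
  'b': [0/1 + 1/6*0/1, 0/1 + 1/6*1/6) = [0/1, 1/36)
  'd': [0/1 + 1/6*1/6, 0/1 + 1/6*1/3) = [1/36, 1/18)
  'e': [0/1 + 1/6*1/3, 0/1 + 1/6*1/1) = [1/18, 1/6) <- contains code 37/648
  emit 'e', narrow to [1/18, 1/6)
Step 3: interval [1/18, 1/6), width = 1/6 - 1/18 = 1/9
  'b': [1/18 + 1/9*0/1, 1/18 + 1/9*1/6) = [1/18, 2/27) <- contains code 37/648
  'd': [1/18 + 1/9*1/6, 1/18 + 1/9*1/3) = [2/27, 5/54)
  'e': [1/18 + 1/9*1/3, 1/18 + 1/9*1/1) = [5/54, 1/6)
  emit 'b', narrow to [1/18, 2/27)
Step 4: interval [1/18, 2/27), width = 2/27 - 1/18 = 1/54
  'b': [1/18 + 1/54*0/1, 1/18 + 1/54*1/6) = [1/18, 19/324) <- contains code 37/648
  'd': [1/18 + 1/54*1/6, 1/18 + 1/54*1/3) = [19/324, 5/81)
  'e': [1/18 + 1/54*1/3, 1/18 + 1/54*1/1) = [5/81, 2/27)
  emit 'b', narrow to [1/18, 19/324)

Answer: 1/18 19/324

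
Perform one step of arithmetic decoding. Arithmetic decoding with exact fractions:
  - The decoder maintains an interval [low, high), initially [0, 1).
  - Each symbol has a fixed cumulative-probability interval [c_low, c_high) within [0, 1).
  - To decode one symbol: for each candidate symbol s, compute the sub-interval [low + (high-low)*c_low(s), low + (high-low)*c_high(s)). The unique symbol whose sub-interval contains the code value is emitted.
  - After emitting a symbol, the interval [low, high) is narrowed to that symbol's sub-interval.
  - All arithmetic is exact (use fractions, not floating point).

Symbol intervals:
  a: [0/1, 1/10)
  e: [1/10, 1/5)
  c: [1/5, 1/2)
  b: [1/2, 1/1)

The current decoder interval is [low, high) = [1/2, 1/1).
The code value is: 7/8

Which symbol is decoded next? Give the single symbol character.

Answer: b

Derivation:
Interval width = high − low = 1/1 − 1/2 = 1/2
Scaled code = (code − low) / width = (7/8 − 1/2) / 1/2 = 3/4
  a: [0/1, 1/10) 
  e: [1/10, 1/5) 
  c: [1/5, 1/2) 
  b: [1/2, 1/1) ← scaled code falls here ✓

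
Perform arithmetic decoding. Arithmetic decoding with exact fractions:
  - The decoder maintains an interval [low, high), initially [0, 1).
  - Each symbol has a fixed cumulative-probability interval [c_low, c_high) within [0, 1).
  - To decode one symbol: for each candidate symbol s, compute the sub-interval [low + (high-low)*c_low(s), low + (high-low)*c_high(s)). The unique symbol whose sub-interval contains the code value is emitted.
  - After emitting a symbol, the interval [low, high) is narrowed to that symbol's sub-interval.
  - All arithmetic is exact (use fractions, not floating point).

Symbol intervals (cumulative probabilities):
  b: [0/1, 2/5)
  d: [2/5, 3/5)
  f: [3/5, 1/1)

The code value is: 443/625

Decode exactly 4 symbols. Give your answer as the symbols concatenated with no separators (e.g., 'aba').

Step 1: interval [0/1, 1/1), width = 1/1 - 0/1 = 1/1
  'b': [0/1 + 1/1*0/1, 0/1 + 1/1*2/5) = [0/1, 2/5)
  'd': [0/1 + 1/1*2/5, 0/1 + 1/1*3/5) = [2/5, 3/5)
  'f': [0/1 + 1/1*3/5, 0/1 + 1/1*1/1) = [3/5, 1/1) <- contains code 443/625
  emit 'f', narrow to [3/5, 1/1)
Step 2: interval [3/5, 1/1), width = 1/1 - 3/5 = 2/5
  'b': [3/5 + 2/5*0/1, 3/5 + 2/5*2/5) = [3/5, 19/25) <- contains code 443/625
  'd': [3/5 + 2/5*2/5, 3/5 + 2/5*3/5) = [19/25, 21/25)
  'f': [3/5 + 2/5*3/5, 3/5 + 2/5*1/1) = [21/25, 1/1)
  emit 'b', narrow to [3/5, 19/25)
Step 3: interval [3/5, 19/25), width = 19/25 - 3/5 = 4/25
  'b': [3/5 + 4/25*0/1, 3/5 + 4/25*2/5) = [3/5, 83/125)
  'd': [3/5 + 4/25*2/5, 3/5 + 4/25*3/5) = [83/125, 87/125)
  'f': [3/5 + 4/25*3/5, 3/5 + 4/25*1/1) = [87/125, 19/25) <- contains code 443/625
  emit 'f', narrow to [87/125, 19/25)
Step 4: interval [87/125, 19/25), width = 19/25 - 87/125 = 8/125
  'b': [87/125 + 8/125*0/1, 87/125 + 8/125*2/5) = [87/125, 451/625) <- contains code 443/625
  'd': [87/125 + 8/125*2/5, 87/125 + 8/125*3/5) = [451/625, 459/625)
  'f': [87/125 + 8/125*3/5, 87/125 + 8/125*1/1) = [459/625, 19/25)
  emit 'b', narrow to [87/125, 451/625)

Answer: fbfb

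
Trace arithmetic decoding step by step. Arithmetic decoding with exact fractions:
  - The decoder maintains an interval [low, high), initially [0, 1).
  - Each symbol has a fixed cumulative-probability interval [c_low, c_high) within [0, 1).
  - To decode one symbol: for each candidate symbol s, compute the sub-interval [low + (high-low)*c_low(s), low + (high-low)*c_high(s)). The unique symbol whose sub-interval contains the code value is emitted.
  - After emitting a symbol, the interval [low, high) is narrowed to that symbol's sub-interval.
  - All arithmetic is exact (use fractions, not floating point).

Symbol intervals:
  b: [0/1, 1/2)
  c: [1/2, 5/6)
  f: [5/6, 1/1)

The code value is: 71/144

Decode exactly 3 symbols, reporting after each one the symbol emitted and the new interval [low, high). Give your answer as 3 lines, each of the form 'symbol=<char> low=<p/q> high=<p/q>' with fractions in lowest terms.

Answer: symbol=b low=0/1 high=1/2
symbol=f low=5/12 high=1/2
symbol=f low=35/72 high=1/2

Derivation:
Step 1: interval [0/1, 1/1), width = 1/1 - 0/1 = 1/1
  'b': [0/1 + 1/1*0/1, 0/1 + 1/1*1/2) = [0/1, 1/2) <- contains code 71/144
  'c': [0/1 + 1/1*1/2, 0/1 + 1/1*5/6) = [1/2, 5/6)
  'f': [0/1 + 1/1*5/6, 0/1 + 1/1*1/1) = [5/6, 1/1)
  emit 'b', narrow to [0/1, 1/2)
Step 2: interval [0/1, 1/2), width = 1/2 - 0/1 = 1/2
  'b': [0/1 + 1/2*0/1, 0/1 + 1/2*1/2) = [0/1, 1/4)
  'c': [0/1 + 1/2*1/2, 0/1 + 1/2*5/6) = [1/4, 5/12)
  'f': [0/1 + 1/2*5/6, 0/1 + 1/2*1/1) = [5/12, 1/2) <- contains code 71/144
  emit 'f', narrow to [5/12, 1/2)
Step 3: interval [5/12, 1/2), width = 1/2 - 5/12 = 1/12
  'b': [5/12 + 1/12*0/1, 5/12 + 1/12*1/2) = [5/12, 11/24)
  'c': [5/12 + 1/12*1/2, 5/12 + 1/12*5/6) = [11/24, 35/72)
  'f': [5/12 + 1/12*5/6, 5/12 + 1/12*1/1) = [35/72, 1/2) <- contains code 71/144
  emit 'f', narrow to [35/72, 1/2)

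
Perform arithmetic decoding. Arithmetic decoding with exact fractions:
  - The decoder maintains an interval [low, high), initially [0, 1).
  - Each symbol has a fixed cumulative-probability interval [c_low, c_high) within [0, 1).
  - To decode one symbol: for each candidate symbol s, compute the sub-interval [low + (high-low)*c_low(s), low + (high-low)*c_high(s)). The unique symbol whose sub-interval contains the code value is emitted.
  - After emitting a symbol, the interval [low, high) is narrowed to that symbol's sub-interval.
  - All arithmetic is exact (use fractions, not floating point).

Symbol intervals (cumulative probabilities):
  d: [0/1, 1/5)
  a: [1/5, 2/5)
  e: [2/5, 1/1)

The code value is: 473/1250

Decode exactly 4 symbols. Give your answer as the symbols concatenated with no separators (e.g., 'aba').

Step 1: interval [0/1, 1/1), width = 1/1 - 0/1 = 1/1
  'd': [0/1 + 1/1*0/1, 0/1 + 1/1*1/5) = [0/1, 1/5)
  'a': [0/1 + 1/1*1/5, 0/1 + 1/1*2/5) = [1/5, 2/5) <- contains code 473/1250
  'e': [0/1 + 1/1*2/5, 0/1 + 1/1*1/1) = [2/5, 1/1)
  emit 'a', narrow to [1/5, 2/5)
Step 2: interval [1/5, 2/5), width = 2/5 - 1/5 = 1/5
  'd': [1/5 + 1/5*0/1, 1/5 + 1/5*1/5) = [1/5, 6/25)
  'a': [1/5 + 1/5*1/5, 1/5 + 1/5*2/5) = [6/25, 7/25)
  'e': [1/5 + 1/5*2/5, 1/5 + 1/5*1/1) = [7/25, 2/5) <- contains code 473/1250
  emit 'e', narrow to [7/25, 2/5)
Step 3: interval [7/25, 2/5), width = 2/5 - 7/25 = 3/25
  'd': [7/25 + 3/25*0/1, 7/25 + 3/25*1/5) = [7/25, 38/125)
  'a': [7/25 + 3/25*1/5, 7/25 + 3/25*2/5) = [38/125, 41/125)
  'e': [7/25 + 3/25*2/5, 7/25 + 3/25*1/1) = [41/125, 2/5) <- contains code 473/1250
  emit 'e', narrow to [41/125, 2/5)
Step 4: interval [41/125, 2/5), width = 2/5 - 41/125 = 9/125
  'd': [41/125 + 9/125*0/1, 41/125 + 9/125*1/5) = [41/125, 214/625)
  'a': [41/125 + 9/125*1/5, 41/125 + 9/125*2/5) = [214/625, 223/625)
  'e': [41/125 + 9/125*2/5, 41/125 + 9/125*1/1) = [223/625, 2/5) <- contains code 473/1250
  emit 'e', narrow to [223/625, 2/5)

Answer: aeee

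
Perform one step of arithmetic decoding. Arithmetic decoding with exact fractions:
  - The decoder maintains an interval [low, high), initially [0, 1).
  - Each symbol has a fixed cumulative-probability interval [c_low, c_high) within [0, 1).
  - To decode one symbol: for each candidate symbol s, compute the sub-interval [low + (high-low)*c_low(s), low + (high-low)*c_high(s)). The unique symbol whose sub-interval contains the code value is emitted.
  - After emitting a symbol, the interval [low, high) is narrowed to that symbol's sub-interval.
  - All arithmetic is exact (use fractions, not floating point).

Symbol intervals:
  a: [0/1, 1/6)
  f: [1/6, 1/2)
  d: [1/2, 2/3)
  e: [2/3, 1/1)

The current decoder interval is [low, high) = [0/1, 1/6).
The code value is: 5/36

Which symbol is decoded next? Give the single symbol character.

Interval width = high − low = 1/6 − 0/1 = 1/6
Scaled code = (code − low) / width = (5/36 − 0/1) / 1/6 = 5/6
  a: [0/1, 1/6) 
  f: [1/6, 1/2) 
  d: [1/2, 2/3) 
  e: [2/3, 1/1) ← scaled code falls here ✓

Answer: e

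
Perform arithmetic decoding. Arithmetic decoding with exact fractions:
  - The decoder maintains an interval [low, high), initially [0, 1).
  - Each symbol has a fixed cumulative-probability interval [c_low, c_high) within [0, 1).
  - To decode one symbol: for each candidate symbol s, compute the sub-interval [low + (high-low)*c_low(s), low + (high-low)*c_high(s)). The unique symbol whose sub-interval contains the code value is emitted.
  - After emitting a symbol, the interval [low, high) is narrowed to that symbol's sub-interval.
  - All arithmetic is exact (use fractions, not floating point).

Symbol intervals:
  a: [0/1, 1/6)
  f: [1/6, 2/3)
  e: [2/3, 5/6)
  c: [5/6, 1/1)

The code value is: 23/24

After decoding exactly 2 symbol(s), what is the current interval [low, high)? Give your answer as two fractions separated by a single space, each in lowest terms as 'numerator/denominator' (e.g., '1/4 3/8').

Answer: 17/18 35/36

Derivation:
Step 1: interval [0/1, 1/1), width = 1/1 - 0/1 = 1/1
  'a': [0/1 + 1/1*0/1, 0/1 + 1/1*1/6) = [0/1, 1/6)
  'f': [0/1 + 1/1*1/6, 0/1 + 1/1*2/3) = [1/6, 2/3)
  'e': [0/1 + 1/1*2/3, 0/1 + 1/1*5/6) = [2/3, 5/6)
  'c': [0/1 + 1/1*5/6, 0/1 + 1/1*1/1) = [5/6, 1/1) <- contains code 23/24
  emit 'c', narrow to [5/6, 1/1)
Step 2: interval [5/6, 1/1), width = 1/1 - 5/6 = 1/6
  'a': [5/6 + 1/6*0/1, 5/6 + 1/6*1/6) = [5/6, 31/36)
  'f': [5/6 + 1/6*1/6, 5/6 + 1/6*2/3) = [31/36, 17/18)
  'e': [5/6 + 1/6*2/3, 5/6 + 1/6*5/6) = [17/18, 35/36) <- contains code 23/24
  'c': [5/6 + 1/6*5/6, 5/6 + 1/6*1/1) = [35/36, 1/1)
  emit 'e', narrow to [17/18, 35/36)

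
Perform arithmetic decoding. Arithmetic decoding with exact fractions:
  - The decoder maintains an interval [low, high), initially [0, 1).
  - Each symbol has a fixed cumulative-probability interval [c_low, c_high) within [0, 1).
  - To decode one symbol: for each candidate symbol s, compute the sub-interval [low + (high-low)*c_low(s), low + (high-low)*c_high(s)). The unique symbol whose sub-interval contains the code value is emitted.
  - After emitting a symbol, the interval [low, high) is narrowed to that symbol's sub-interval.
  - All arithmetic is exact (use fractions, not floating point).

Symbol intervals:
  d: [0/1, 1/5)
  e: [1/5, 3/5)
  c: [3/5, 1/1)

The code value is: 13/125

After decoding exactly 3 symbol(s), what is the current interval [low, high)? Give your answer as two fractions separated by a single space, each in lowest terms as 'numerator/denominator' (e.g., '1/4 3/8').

Step 1: interval [0/1, 1/1), width = 1/1 - 0/1 = 1/1
  'd': [0/1 + 1/1*0/1, 0/1 + 1/1*1/5) = [0/1, 1/5) <- contains code 13/125
  'e': [0/1 + 1/1*1/5, 0/1 + 1/1*3/5) = [1/5, 3/5)
  'c': [0/1 + 1/1*3/5, 0/1 + 1/1*1/1) = [3/5, 1/1)
  emit 'd', narrow to [0/1, 1/5)
Step 2: interval [0/1, 1/5), width = 1/5 - 0/1 = 1/5
  'd': [0/1 + 1/5*0/1, 0/1 + 1/5*1/5) = [0/1, 1/25)
  'e': [0/1 + 1/5*1/5, 0/1 + 1/5*3/5) = [1/25, 3/25) <- contains code 13/125
  'c': [0/1 + 1/5*3/5, 0/1 + 1/5*1/1) = [3/25, 1/5)
  emit 'e', narrow to [1/25, 3/25)
Step 3: interval [1/25, 3/25), width = 3/25 - 1/25 = 2/25
  'd': [1/25 + 2/25*0/1, 1/25 + 2/25*1/5) = [1/25, 7/125)
  'e': [1/25 + 2/25*1/5, 1/25 + 2/25*3/5) = [7/125, 11/125)
  'c': [1/25 + 2/25*3/5, 1/25 + 2/25*1/1) = [11/125, 3/25) <- contains code 13/125
  emit 'c', narrow to [11/125, 3/25)

Answer: 11/125 3/25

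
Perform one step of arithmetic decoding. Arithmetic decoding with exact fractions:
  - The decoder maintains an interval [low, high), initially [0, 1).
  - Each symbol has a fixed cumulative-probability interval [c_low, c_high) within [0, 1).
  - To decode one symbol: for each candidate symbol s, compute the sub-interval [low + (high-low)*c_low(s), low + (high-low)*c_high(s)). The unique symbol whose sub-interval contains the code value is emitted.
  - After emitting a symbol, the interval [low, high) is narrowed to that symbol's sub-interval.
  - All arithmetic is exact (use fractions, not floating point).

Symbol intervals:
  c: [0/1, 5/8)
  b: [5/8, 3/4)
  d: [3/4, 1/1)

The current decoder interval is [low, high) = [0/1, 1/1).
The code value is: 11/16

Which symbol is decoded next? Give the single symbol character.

Interval width = high − low = 1/1 − 0/1 = 1/1
Scaled code = (code − low) / width = (11/16 − 0/1) / 1/1 = 11/16
  c: [0/1, 5/8) 
  b: [5/8, 3/4) ← scaled code falls here ✓
  d: [3/4, 1/1) 

Answer: b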